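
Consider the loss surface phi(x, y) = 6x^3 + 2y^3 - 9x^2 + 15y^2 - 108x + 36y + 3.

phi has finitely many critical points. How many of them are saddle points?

2

phi separates as a function of x plus a function of y, so ∇phi=0 decouples.
∂phi/∂x = 18(x - 3)(x + 2) = 0 at x ∈ {-2, 3}; ∂phi/∂y = 6(y + 2)(y + 3) = 0 at y ∈ {-3, -2}.
The Hessian is diagonal: diag(phi_xx, phi_yy). Second derivatives: phi_xx(-2)=-90, phi_xx(3)=90; phi_yy(-3)=-6, phi_yy(-2)=6.
Saddle points occur where the two diagonal entries have opposite signs: (-2, -2), (3, -3). Count: 2.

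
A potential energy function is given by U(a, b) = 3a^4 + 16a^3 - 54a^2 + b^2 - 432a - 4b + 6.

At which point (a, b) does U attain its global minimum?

U(a,b) separates as P(a) + Q(b) + 6, so its minimum is min P + min Q + 6.
P'(a) = 12(a - 3)(a + 3)(a + 4) vanishes at a ∈ {-4, -3, 3}; Q'(b) = 2b - 4 vanishes at b ∈ {2}.
Local minima of P (where P''>0): P(-4)=608, P(3)=-1107. Local minima of Q: Q(2)=-4.
So the global minimum of U is P(3) + Q(2) + 6 = -1107 − 4 + 6 = -1105, attained at (3, 2).

(3, 2)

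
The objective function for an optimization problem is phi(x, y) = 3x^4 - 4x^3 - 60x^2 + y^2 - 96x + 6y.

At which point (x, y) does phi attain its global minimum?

(4, -3)

phi(x,y) separates as P(x) + Q(y), so its minimum is min P + min Q.
P'(x) = 12(x - 4)(x + 1)(x + 2) vanishes at x ∈ {-2, -1, 4}; Q'(y) = 2y + 6 vanishes at y ∈ {-3}.
Local minima of P (where P''>0): P(-2)=32, P(4)=-832. Local minima of Q: Q(-3)=-9.
So the global minimum of phi is P(4) + Q(-3) = -832 − 9 = -841, attained at (4, -3).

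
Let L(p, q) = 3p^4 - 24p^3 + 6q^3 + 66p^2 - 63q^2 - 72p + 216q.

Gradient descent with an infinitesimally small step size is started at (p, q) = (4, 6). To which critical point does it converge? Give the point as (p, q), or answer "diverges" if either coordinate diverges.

L is separable, so gradient descent decouples: p follows -∂L/∂p, q follows -∂L/∂q.
∂L/∂p = 12(p - 3)(p - 2)(p - 1); at p=4 this is 72, so p decreases.
∂L/∂q = 18(q - 4)(q - 3); at q=6 this is 108, so q decreases.
p converges to its nearest critical value 3 (a local min of the p-part); q converges to 4. The iterate converges to (3, 4).

(3, 4)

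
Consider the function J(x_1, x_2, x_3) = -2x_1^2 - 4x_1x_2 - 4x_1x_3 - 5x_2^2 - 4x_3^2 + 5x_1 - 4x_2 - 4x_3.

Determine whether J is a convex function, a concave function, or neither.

concave

J is quadratic, so its Hessian is the constant matrix H = [[-4, -4, -4], [-4, -10, 0], [-4, 0, -8]].
Leading principal minors: -4, 24, -32.
Signs alternate −, +, − ⇒ H ≺ 0 ⇒ concave.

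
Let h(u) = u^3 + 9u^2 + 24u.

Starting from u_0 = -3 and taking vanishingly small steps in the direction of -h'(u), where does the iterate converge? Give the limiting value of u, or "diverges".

h'(u) = 3(u + 2)(u + 4), so h'(-3) = -3.
Gradient descent moves in the -h' direction, i.e. u is increasing.
The nearest critical point in that direction is u = -2, where h'' = 6 > 0 (a local minimum). The iterate converges there.

-2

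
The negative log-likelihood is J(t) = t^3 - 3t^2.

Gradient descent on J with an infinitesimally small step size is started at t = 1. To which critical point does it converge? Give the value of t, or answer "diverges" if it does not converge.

2

J'(t) = 3t(t - 2), so J'(1) = -3.
Gradient descent moves in the -J' direction, i.e. t is increasing.
The nearest critical point in that direction is t = 2, where J'' = 6 > 0 (a local minimum). The iterate converges there.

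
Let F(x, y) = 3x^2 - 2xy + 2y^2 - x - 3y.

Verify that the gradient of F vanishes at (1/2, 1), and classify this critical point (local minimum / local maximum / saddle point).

local minimum

∇F = (6x - 2y - 1, -2x + 4y - 3); substituting (1/2, 1) gives ∇F = (0, 0), so (1/2, 1) is indeed a critical point.
The Hessian of F is constant: H = [[6, -2], [-2, 4]].
det(H) = 6·4 − (-2)² = 20.
det(H) > 0 and tr(H) = 10 > 0, so H is positive definite and the point is a local minimum.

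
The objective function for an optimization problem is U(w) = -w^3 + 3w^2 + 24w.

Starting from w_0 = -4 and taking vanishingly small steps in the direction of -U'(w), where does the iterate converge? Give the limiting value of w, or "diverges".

U'(w) = -3(w - 4)(w + 2), so U'(-4) = -48.
Gradient descent moves in the -U' direction, i.e. w is increasing.
The nearest critical point in that direction is w = -2, where U'' = 18 > 0 (a local minimum). The iterate converges there.

-2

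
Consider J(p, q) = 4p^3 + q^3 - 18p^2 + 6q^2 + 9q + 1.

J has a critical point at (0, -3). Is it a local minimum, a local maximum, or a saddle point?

local maximum

The mixed partial ∂²J/∂p∂q is 0, so the Hessian at any point is diag(J_pp, J_qq) = diag(12(2p - 3), 6(q + 2)).
At (0, -3): H = diag(-36, -6).
Both eigenvalues are negative, so H is negative definite: a local maximum.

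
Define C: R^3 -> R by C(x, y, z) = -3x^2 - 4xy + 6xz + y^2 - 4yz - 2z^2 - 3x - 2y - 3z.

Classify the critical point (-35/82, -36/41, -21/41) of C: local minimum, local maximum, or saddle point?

The Hessian is constant: H = [[-6, -4, 6], [-4, 2, -4], [6, -4, -4]].
Leading principal minors: Δ₁ = -6, Δ₂ = -28, Δ₃ = 328.
The minors fit neither the all-positive nor the alternating-sign pattern, so H is indefinite: a saddle point.

saddle point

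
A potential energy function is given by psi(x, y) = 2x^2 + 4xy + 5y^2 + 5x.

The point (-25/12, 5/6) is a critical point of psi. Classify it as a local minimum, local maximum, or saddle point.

local minimum

The Hessian of psi is constant: H = [[4, 4], [4, 10]].
det(H) = 4·10 − 4² = 24.
det(H) > 0 and tr(H) = 14 > 0, so H is positive definite and the point is a local minimum.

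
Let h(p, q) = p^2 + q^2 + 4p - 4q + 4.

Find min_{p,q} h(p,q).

h(p,q) separates as A(p) + B(q) + 4, so its minimum is min A + min B + 4.
A'(p) = 2p + 4 vanishes at p ∈ {-2}; B'(q) = 2q - 4 vanishes at q ∈ {2}.
Local minima of A (where A''>0): A(-2)=-4. Local minima of B: B(2)=-4.
So the global minimum of h is A(-2) + B(2) + 4 = -4 − 4 + 4 = -4, attained at (-2, 2).

-4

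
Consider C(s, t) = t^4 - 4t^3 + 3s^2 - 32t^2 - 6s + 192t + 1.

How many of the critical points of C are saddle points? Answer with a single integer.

C separates as a function of s plus a function of t, so ∇C=0 decouples.
∂C/∂s = 6(s - 1) = 0 at s ∈ {1}; ∂C/∂t = 4(t - 4)(t - 3)(t + 4) = 0 at t ∈ {-4, 3, 4}.
The Hessian is diagonal: diag(C_ss, C_tt). Second derivatives: C_ss(1)=6; C_tt(-4)=224, C_tt(3)=-28, C_tt(4)=32.
Saddle points occur where the two diagonal entries have opposite signs: (1, 3). Count: 1.

1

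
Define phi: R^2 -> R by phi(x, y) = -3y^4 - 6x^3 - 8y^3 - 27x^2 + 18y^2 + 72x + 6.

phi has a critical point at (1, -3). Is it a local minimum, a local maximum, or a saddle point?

local maximum

The mixed partial ∂²phi/∂x∂y is 0, so the Hessian at any point is diag(phi_xx, phi_yy) = diag(-18(2x + 3), 12(-3y^2 - 4y + 3)).
At (1, -3): H = diag(-90, -144).
Both eigenvalues are negative, so H is negative definite: a local maximum.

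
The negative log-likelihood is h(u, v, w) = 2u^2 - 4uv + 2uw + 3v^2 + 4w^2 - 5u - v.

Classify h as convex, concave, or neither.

h is quadratic, so its Hessian is the constant matrix H = [[4, -4, 2], [-4, 6, 0], [2, 0, 8]].
Leading principal minors: 4, 8, 40.
All positive ⇒ H ≻ 0 ⇒ convex.

convex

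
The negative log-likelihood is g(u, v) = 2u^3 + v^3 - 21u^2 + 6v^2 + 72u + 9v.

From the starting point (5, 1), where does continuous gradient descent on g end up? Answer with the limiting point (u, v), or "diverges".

(4, -1)

g is separable, so gradient descent decouples: u follows -∂g/∂u, v follows -∂g/∂v.
∂g/∂u = 6(u - 4)(u - 3); at u=5 this is 12, so u decreases.
∂g/∂v = 3(v + 1)(v + 3); at v=1 this is 24, so v decreases.
u converges to its nearest critical value 4 (a local min of the u-part); v converges to -1. The iterate converges to (4, -1).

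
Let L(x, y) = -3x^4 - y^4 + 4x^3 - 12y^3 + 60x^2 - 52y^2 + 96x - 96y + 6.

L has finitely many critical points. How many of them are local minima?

L separates as a function of x plus a function of y, so ∇L=0 decouples.
∂L/∂x = -12(x - 4)(x + 1)(x + 2) = 0 at x ∈ {-2, -1, 4}; ∂L/∂y = -4(y + 2)(y + 3)(y + 4) = 0 at y ∈ {-4, -3, -2}.
The Hessian is diagonal: diag(L_xx, L_yy). Second derivatives: L_xx(-2)=-72, L_xx(-1)=60, L_xx(4)=-360; L_yy(-4)=-8, L_yy(-3)=4, L_yy(-2)=-8.
Local minima occur where both diagonal entries positive: (-1, -3). Count: 1.

1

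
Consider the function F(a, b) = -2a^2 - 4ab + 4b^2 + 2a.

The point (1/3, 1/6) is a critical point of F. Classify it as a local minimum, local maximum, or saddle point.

The Hessian of F is constant: H = [[-4, -4], [-4, 8]].
det(H) = (-4)·8 − (-4)² = -48.
Since det(H) < 0, H is indefinite and the critical point is a saddle point.

saddle point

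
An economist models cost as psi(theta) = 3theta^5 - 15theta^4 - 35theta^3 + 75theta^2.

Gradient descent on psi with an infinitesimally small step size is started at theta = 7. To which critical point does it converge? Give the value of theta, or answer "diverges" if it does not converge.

psi'(theta) = 15theta(theta - 5)(theta - 1)(theta + 2), so psi'(7) = 11340.
Gradient descent moves in the -psi' direction, i.e. theta is decreasing.
The nearest critical point in that direction is theta = 5, where psi'' = 2100 > 0 (a local minimum). The iterate converges there.

5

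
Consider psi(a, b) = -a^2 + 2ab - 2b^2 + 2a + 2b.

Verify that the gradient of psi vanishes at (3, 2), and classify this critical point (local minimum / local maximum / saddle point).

∇psi = (-2a + 2b + 2, 2a - 4b + 2); substituting (3, 2) gives ∇psi = (0, 0), so (3, 2) is indeed a critical point.
The Hessian of psi is constant: H = [[-2, 2], [2, -4]].
det(H) = (-2)·(-4) − 2² = 4.
det(H) > 0 and tr(H) = -6 < 0, so H is negative definite and the point is a local maximum.

local maximum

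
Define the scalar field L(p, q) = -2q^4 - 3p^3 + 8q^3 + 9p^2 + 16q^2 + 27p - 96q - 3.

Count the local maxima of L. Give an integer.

L separates as a function of p plus a function of q, so ∇L=0 decouples.
∂L/∂p = -9(p - 3)(p + 1) = 0 at p ∈ {-1, 3}; ∂L/∂q = -8(q - 3)(q - 2)(q + 2) = 0 at q ∈ {-2, 2, 3}.
The Hessian is diagonal: diag(L_pp, L_qq). Second derivatives: L_pp(-1)=36, L_pp(3)=-36; L_qq(-2)=-160, L_qq(2)=32, L_qq(3)=-40.
Local maxima occur where both diagonal entries negative: (3, -2), (3, 3). Count: 2.

2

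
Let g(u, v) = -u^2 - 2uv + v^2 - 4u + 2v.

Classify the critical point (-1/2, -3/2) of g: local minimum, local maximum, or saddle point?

The Hessian of g is constant: H = [[-2, -2], [-2, 2]].
det(H) = (-2)·2 − (-2)² = -8.
Since det(H) < 0, H is indefinite and the critical point is a saddle point.

saddle point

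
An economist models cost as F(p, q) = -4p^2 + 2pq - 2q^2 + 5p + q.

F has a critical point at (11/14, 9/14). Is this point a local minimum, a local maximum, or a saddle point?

The Hessian of F is constant: H = [[-8, 2], [2, -4]].
det(H) = (-8)·(-4) − 2² = 28.
det(H) > 0 and tr(H) = -12 < 0, so H is negative definite and the point is a local maximum.

local maximum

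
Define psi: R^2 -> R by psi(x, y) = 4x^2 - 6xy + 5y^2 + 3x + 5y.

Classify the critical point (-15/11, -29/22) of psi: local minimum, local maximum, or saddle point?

local minimum

The Hessian of psi is constant: H = [[8, -6], [-6, 10]].
det(H) = 8·10 − (-6)² = 44.
det(H) > 0 and tr(H) = 18 > 0, so H is positive definite and the point is a local minimum.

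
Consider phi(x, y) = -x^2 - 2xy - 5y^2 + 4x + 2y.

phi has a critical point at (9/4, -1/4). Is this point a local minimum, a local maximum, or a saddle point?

local maximum

The Hessian of phi is constant: H = [[-2, -2], [-2, -10]].
det(H) = (-2)·(-10) − (-2)² = 16.
det(H) > 0 and tr(H) = -12 < 0, so H is negative definite and the point is a local maximum.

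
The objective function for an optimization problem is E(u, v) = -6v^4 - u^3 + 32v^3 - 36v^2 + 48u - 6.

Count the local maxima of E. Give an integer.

2

E separates as a function of u plus a function of v, so ∇E=0 decouples.
∂E/∂u = -3(u - 4)(u + 4) = 0 at u ∈ {-4, 4}; ∂E/∂v = -24v(v - 3)(v - 1) = 0 at v ∈ {0, 1, 3}.
The Hessian is diagonal: diag(E_uu, E_vv). Second derivatives: E_uu(-4)=24, E_uu(4)=-24; E_vv(0)=-72, E_vv(1)=48, E_vv(3)=-144.
Local maxima occur where both diagonal entries negative: (4, 0), (4, 3). Count: 2.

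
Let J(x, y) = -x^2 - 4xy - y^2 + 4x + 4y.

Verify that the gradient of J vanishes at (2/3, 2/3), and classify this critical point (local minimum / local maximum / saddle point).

saddle point

∇J = (-2x - 4y + 4, -4x - 2y + 4); substituting (2/3, 2/3) gives ∇J = (0, 0), so (2/3, 2/3) is indeed a critical point.
The Hessian of J is constant: H = [[-2, -4], [-4, -2]].
det(H) = (-2)·(-2) − (-4)² = -12.
Since det(H) < 0, H is indefinite and the critical point is a saddle point.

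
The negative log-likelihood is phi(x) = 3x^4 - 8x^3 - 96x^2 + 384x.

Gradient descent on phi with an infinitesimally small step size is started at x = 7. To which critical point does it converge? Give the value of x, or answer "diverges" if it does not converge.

phi'(x) = 12(x - 4)(x - 2)(x + 4), so phi'(7) = 1980.
Gradient descent moves in the -phi' direction, i.e. x is decreasing.
The nearest critical point in that direction is x = 4, where phi'' = 192 > 0 (a local minimum). The iterate converges there.

4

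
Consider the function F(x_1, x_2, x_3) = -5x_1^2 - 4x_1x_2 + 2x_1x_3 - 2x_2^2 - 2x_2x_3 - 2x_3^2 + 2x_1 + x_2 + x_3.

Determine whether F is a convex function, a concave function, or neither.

concave

F is quadratic, so its Hessian is the constant matrix H = [[-10, -4, 2], [-4, -4, -2], [2, -2, -4]].
Leading principal minors: -10, 24, -8.
Signs alternate −, +, − ⇒ H ≺ 0 ⇒ concave.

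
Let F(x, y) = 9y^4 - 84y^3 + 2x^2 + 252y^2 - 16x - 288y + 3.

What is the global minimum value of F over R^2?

-221

F(x,y) separates as P(x) + Q(y) + 3, so its minimum is min P + min Q + 3.
P'(x) = 4x - 16 vanishes at x ∈ {4}; Q'(y) = 36(y - 4)(y - 2)(y - 1) vanishes at y ∈ {1, 2, 4}.
Local minima of P (where P''>0): P(4)=-32. Local minima of Q: Q(1)=-111, Q(4)=-192.
So the global minimum of F is P(4) + Q(4) + 3 = -32 − 192 + 3 = -221, attained at (4, 4).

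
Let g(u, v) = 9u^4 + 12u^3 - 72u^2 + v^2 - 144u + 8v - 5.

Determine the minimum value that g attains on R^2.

g(u,v) separates as P(u) + Q(v) − 5, so its minimum is min P + min Q − 5.
P'(u) = 36(u - 2)(u + 1)(u + 2) vanishes at u ∈ {-2, -1, 2}; Q'(v) = 2v + 8 vanishes at v ∈ {-4}.
Local minima of P (where P''>0): P(-2)=48, P(2)=-336. Local minima of Q: Q(-4)=-16.
So the global minimum of g is P(2) + Q(-4) − 5 = -336 − 16 − 5 = -357, attained at (2, -4).

-357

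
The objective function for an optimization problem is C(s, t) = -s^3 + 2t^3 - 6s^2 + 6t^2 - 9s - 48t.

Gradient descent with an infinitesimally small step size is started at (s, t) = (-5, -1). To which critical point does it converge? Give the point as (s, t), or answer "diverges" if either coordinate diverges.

C is separable, so gradient descent decouples: s follows -∂C/∂s, t follows -∂C/∂t.
∂C/∂s = -3(s + 1)(s + 3); at s=-5 this is -24, so s increases.
∂C/∂t = 6(t - 2)(t + 4); at t=-1 this is -54, so t increases.
s converges to its nearest critical value -3 (a local min of the s-part); t converges to 2. The iterate converges to (-3, 2).

(-3, 2)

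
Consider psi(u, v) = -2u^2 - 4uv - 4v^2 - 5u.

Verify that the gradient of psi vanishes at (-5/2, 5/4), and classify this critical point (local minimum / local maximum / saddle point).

local maximum

∇psi = (-4u - 4v - 5, -4u - 8v); substituting (-5/2, 5/4) gives ∇psi = (0, 0), so (-5/2, 5/4) is indeed a critical point.
The Hessian of psi is constant: H = [[-4, -4], [-4, -8]].
det(H) = (-4)·(-8) − (-4)² = 16.
det(H) > 0 and tr(H) = -12 < 0, so H is negative definite and the point is a local maximum.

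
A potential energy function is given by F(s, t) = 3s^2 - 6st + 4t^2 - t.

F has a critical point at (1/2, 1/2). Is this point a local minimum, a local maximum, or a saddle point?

The Hessian of F is constant: H = [[6, -6], [-6, 8]].
det(H) = 6·8 − (-6)² = 12.
det(H) > 0 and tr(H) = 14 > 0, so H is positive definite and the point is a local minimum.

local minimum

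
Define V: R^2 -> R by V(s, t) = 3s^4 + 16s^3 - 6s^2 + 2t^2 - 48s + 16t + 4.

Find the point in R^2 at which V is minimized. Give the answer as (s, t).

V(s,t) separates as P(s) + Q(t) + 4, so its minimum is min P + min Q + 4.
P'(s) = 12(s - 1)(s + 1)(s + 4) vanishes at s ∈ {-4, -1, 1}; Q'(t) = 4(t + 4) vanishes at t ∈ {-4}.
Local minima of P (where P''>0): P(-4)=-160, P(1)=-35. Local minima of Q: Q(-4)=-32.
So the global minimum of V is P(-4) + Q(-4) + 4 = -160 − 32 + 4 = -188, attained at (-4, -4).

(-4, -4)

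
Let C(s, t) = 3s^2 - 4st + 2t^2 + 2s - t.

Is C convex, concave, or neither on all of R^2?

C is quadratic, so its Hessian is the constant matrix H = [[6, -4], [-4, 4]].
det(H) = 8, tr(H) = 10.
det(H) > 0 and tr(H) > 0, so H is positive definite everywhere: convex.

convex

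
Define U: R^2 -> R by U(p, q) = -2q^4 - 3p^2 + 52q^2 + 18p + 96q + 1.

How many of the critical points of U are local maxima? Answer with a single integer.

2

U separates as a function of p plus a function of q, so ∇U=0 decouples.
∂U/∂p = -6(p - 3) = 0 at p ∈ {3}; ∂U/∂q = -8(q - 4)(q + 1)(q + 3) = 0 at q ∈ {-3, -1, 4}.
The Hessian is diagonal: diag(U_pp, U_qq). Second derivatives: U_pp(3)=-6; U_qq(-3)=-112, U_qq(-1)=80, U_qq(4)=-280.
Local maxima occur where both diagonal entries negative: (3, -3), (3, 4). Count: 2.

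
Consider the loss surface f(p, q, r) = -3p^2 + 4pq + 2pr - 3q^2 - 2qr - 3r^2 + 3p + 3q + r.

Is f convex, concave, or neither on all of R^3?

f is quadratic, so its Hessian is the constant matrix H = [[-6, 4, 2], [4, -6, -2], [2, -2, -6]].
Leading principal minors: -6, 20, -104.
Signs alternate −, +, − ⇒ H ≺ 0 ⇒ concave.

concave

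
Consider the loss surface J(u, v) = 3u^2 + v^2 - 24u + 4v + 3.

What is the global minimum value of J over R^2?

-49

J(u,v) separates as P(u) + Q(v) + 3, so its minimum is min P + min Q + 3.
P'(u) = 6u - 24 vanishes at u ∈ {4}; Q'(v) = 2v + 4 vanishes at v ∈ {-2}.
Local minima of P (where P''>0): P(4)=-48. Local minima of Q: Q(-2)=-4.
So the global minimum of J is P(4) + Q(-2) + 3 = -48 − 4 + 3 = -49, attained at (4, -2).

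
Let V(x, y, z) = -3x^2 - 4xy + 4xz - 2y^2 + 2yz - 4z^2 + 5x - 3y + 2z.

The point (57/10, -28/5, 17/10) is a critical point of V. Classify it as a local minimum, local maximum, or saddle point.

The Hessian is constant: H = [[-6, -4, 4], [-4, -4, 2], [4, 2, -8]].
Leading principal minors: Δ₁ = -6, Δ₂ = 8, Δ₃ = -40.
The minors alternate sign starting negative (−, +, −), so H is negative definite: a local maximum.

local maximum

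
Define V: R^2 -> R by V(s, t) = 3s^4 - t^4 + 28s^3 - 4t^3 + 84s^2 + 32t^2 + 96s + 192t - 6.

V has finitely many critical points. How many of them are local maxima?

V separates as a function of s plus a function of t, so ∇V=0 decouples.
∂V/∂s = 12(s + 1)(s + 2)(s + 4) = 0 at s ∈ {-4, -2, -1}; ∂V/∂t = -4(t - 4)(t + 3)(t + 4) = 0 at t ∈ {-4, -3, 4}.
The Hessian is diagonal: diag(V_ss, V_tt). Second derivatives: V_ss(-4)=72, V_ss(-2)=-24, V_ss(-1)=36; V_tt(-4)=-32, V_tt(-3)=28, V_tt(4)=-224.
Local maxima occur where both diagonal entries negative: (-2, -4), (-2, 4). Count: 2.

2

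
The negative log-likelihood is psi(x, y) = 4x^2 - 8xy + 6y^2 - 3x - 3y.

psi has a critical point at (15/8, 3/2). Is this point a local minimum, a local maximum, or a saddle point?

local minimum

The Hessian of psi is constant: H = [[8, -8], [-8, 12]].
det(H) = 8·12 − (-8)² = 32.
det(H) > 0 and tr(H) = 20 > 0, so H is positive definite and the point is a local minimum.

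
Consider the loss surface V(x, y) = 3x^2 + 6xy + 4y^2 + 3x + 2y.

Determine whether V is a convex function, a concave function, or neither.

V is quadratic, so its Hessian is the constant matrix H = [[6, 6], [6, 8]].
det(H) = 12, tr(H) = 14.
det(H) > 0 and tr(H) > 0, so H is positive definite everywhere: convex.

convex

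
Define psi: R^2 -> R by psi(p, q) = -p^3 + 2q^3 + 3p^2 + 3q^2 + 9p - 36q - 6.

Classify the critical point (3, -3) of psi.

local maximum

The mixed partial ∂²psi/∂p∂q is 0, so the Hessian at any point is diag(psi_pp, psi_qq) = diag(6(-p + 1), 6(2q + 1)).
At (3, -3): H = diag(-12, -30).
Both eigenvalues are negative, so H is negative definite: a local maximum.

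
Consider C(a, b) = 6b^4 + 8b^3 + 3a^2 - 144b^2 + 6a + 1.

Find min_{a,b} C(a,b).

C(a,b) separates as P(a) + Q(b) + 1, so its minimum is min P + min Q + 1.
P'(a) = 6a + 6 vanishes at a ∈ {-1}; Q'(b) = 24b(b - 3)(b + 4) vanishes at b ∈ {-4, 0, 3}.
Local minima of P (where P''>0): P(-1)=-3. Local minima of Q: Q(-4)=-1280, Q(3)=-594.
So the global minimum of C is P(-1) + Q(-4) + 1 = -3 − 1280 + 1 = -1282, attained at (-1, -4).

-1282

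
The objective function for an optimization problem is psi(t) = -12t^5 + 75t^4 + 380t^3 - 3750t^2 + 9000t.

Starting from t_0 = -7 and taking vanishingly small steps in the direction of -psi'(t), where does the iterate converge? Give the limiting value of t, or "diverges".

-5

psi'(t) = -60(t - 5)(t - 3)(t - 2)(t + 5), so psi'(-7) = -129600.
Gradient descent moves in the -psi' direction, i.e. t is increasing.
The nearest critical point in that direction is t = -5, where psi'' = 33600 > 0 (a local minimum). The iterate converges there.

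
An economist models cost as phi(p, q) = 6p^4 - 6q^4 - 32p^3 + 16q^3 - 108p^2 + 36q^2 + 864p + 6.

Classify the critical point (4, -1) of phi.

The mixed partial ∂²phi/∂p∂q is 0, so the Hessian at any point is diag(phi_pp, phi_qq) = diag(24(3p^2 - 8p - 9), 24(-3q^2 + 4q + 3)).
At (4, -1): H = diag(168, -96).
The eigenvalues have opposite signs, so H is indefinite: a saddle point.

saddle point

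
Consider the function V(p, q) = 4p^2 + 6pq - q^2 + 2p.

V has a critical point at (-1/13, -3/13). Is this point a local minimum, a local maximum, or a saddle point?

saddle point

The Hessian of V is constant: H = [[8, 6], [6, -2]].
det(H) = 8·(-2) − 6² = -52.
Since det(H) < 0, H is indefinite and the critical point is a saddle point.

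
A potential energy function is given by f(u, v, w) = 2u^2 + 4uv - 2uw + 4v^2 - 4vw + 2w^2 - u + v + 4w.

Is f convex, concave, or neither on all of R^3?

f is quadratic, so its Hessian is the constant matrix H = [[4, 4, -2], [4, 8, -4], [-2, -4, 4]].
Leading principal minors: 4, 16, 32.
All positive ⇒ H ≻ 0 ⇒ convex.

convex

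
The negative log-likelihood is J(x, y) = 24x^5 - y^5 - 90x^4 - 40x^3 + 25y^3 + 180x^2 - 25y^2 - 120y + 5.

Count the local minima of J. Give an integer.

J separates as a function of x plus a function of y, so ∇J=0 decouples.
∂J/∂x = 120x(x - 3)(x - 1)(x + 1) = 0 at x ∈ {-1, 0, 1, 3}; ∂J/∂y = -5(y - 3)(y - 2)(y + 1)(y + 4) = 0 at y ∈ {-4, -1, 2, 3}.
The Hessian is diagonal: diag(J_xx, J_yy). Second derivatives: J_xx(-1)=-960, J_xx(0)=360, J_xx(1)=-480, J_xx(3)=2880; J_yy(-4)=630, J_yy(-1)=-180, J_yy(2)=90, J_yy(3)=-140.
Local minima occur where both diagonal entries positive: (0, -4), (0, 2), (3, -4), (3, 2). Count: 4.

4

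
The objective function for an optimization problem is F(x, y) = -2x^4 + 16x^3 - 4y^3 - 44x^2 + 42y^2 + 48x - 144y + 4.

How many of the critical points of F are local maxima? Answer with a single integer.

2

F separates as a function of x plus a function of y, so ∇F=0 decouples.
∂F/∂x = -8(x - 3)(x - 2)(x - 1) = 0 at x ∈ {1, 2, 3}; ∂F/∂y = -12(y - 4)(y - 3) = 0 at y ∈ {3, 4}.
The Hessian is diagonal: diag(F_xx, F_yy). Second derivatives: F_xx(1)=-16, F_xx(2)=8, F_xx(3)=-16; F_yy(3)=12, F_yy(4)=-12.
Local maxima occur where both diagonal entries negative: (1, 4), (3, 4). Count: 2.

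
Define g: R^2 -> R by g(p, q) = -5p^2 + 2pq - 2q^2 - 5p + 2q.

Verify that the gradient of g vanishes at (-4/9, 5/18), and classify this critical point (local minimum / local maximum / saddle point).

∇g = (-10p + 2q - 5, 2p - 4q + 2); substituting (-4/9, 5/18) gives ∇g = (0, 0), so (-4/9, 5/18) is indeed a critical point.
The Hessian of g is constant: H = [[-10, 2], [2, -4]].
det(H) = (-10)·(-4) − 2² = 36.
det(H) > 0 and tr(H) = -14 < 0, so H is negative definite and the point is a local maximum.

local maximum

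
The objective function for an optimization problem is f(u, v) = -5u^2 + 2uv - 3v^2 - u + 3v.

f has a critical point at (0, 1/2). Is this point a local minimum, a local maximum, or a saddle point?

local maximum

The Hessian of f is constant: H = [[-10, 2], [2, -6]].
det(H) = (-10)·(-6) − 2² = 56.
det(H) > 0 and tr(H) = -16 < 0, so H is negative definite and the point is a local maximum.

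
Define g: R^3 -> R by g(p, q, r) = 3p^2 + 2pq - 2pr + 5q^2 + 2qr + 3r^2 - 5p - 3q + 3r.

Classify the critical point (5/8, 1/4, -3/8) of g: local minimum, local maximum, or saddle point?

local minimum

The Hessian is constant: H = [[6, 2, -2], [2, 10, 2], [-2, 2, 6]].
Leading principal minors: Δ₁ = 6, Δ₂ = 56, Δ₃ = 256.
All leading minors are positive, so H is positive definite: a local minimum.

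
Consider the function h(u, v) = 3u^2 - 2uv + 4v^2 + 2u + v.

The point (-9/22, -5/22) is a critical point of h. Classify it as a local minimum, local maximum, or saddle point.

The Hessian of h is constant: H = [[6, -2], [-2, 8]].
det(H) = 6·8 − (-2)² = 44.
det(H) > 0 and tr(H) = 14 > 0, so H is positive definite and the point is a local minimum.

local minimum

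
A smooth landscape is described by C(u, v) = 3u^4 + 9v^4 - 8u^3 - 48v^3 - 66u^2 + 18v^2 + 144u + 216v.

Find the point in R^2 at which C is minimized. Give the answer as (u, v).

C(u,v) separates as P(u) + Q(v), so its minimum is min P + min Q.
P'(u) = 12(u - 4)(u - 1)(u + 3) vanishes at u ∈ {-3, 1, 4}; Q'(v) = 36(v - 3)(v - 2)(v + 1) vanishes at v ∈ {-1, 2, 3}.
Local minima of P (where P''>0): P(-3)=-567, P(4)=-224. Local minima of Q: Q(-1)=-141, Q(3)=243.
So the global minimum of C is P(-3) + Q(-1) = -567 − 141 = -708, attained at (-3, -1).

(-3, -1)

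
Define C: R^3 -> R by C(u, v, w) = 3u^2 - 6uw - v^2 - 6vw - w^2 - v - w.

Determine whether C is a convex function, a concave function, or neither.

C is quadratic, so its Hessian is the constant matrix H = [[6, 0, -6], [0, -2, -6], [-6, -6, -2]].
Leading principal minors: 6, -12, -120.
Neither pattern holds ⇒ H is indefinite ⇒ neither convex nor concave.

neither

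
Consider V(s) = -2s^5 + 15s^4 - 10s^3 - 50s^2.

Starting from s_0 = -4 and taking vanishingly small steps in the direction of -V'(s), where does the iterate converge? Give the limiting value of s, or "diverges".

-1

V'(s) = -10s(s - 5)(s - 2)(s + 1), so V'(-4) = -6480.
Gradient descent moves in the -V' direction, i.e. s is increasing.
The nearest critical point in that direction is s = -1, where V'' = 180 > 0 (a local minimum). The iterate converges there.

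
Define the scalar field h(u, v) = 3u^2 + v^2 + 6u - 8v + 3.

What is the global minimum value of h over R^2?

-16

h(u,v) separates as P(u) + Q(v) + 3, so its minimum is min P + min Q + 3.
P'(u) = 6u + 6 vanishes at u ∈ {-1}; Q'(v) = 2v - 8 vanishes at v ∈ {4}.
Local minima of P (where P''>0): P(-1)=-3. Local minima of Q: Q(4)=-16.
So the global minimum of h is P(-1) + Q(4) + 3 = -3 − 16 + 3 = -16, attained at (-1, 4).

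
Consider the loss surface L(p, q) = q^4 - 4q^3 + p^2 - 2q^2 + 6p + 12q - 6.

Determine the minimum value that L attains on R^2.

-24

L(p,q) separates as A(p) + B(q) − 6, so its minimum is min A + min B − 6.
A'(p) = 2p + 6 vanishes at p ∈ {-3}; B'(q) = 4(q - 3)(q - 1)(q + 1) vanishes at q ∈ {-1, 1, 3}.
Local minima of A (where A''>0): A(-3)=-9. Local minima of B: B(-1)=-9, B(3)=-9.
So the global minimum of L is A(-3) + B(-1) − 6 = -9 − 9 − 6 = -24, attained at (-3, -1).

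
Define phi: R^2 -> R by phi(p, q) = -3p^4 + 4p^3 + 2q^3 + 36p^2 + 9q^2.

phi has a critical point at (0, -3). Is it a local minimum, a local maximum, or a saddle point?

saddle point

The mixed partial ∂²phi/∂p∂q is 0, so the Hessian at any point is diag(phi_pp, phi_qq) = diag(12(-3p^2 + 2p + 6), 6(2q + 3)).
At (0, -3): H = diag(72, -18).
The eigenvalues have opposite signs, so H is indefinite: a saddle point.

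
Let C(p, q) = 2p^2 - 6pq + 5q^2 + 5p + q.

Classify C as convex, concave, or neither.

C is quadratic, so its Hessian is the constant matrix H = [[4, -6], [-6, 10]].
det(H) = 4, tr(H) = 14.
det(H) > 0 and tr(H) > 0, so H is positive definite everywhere: convex.

convex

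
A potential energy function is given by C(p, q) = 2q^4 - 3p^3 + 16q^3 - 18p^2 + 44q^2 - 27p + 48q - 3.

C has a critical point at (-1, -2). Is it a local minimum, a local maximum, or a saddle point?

local maximum

The mixed partial ∂²C/∂p∂q is 0, so the Hessian at any point is diag(C_pp, C_qq) = diag(-18(p + 2), 8(3q^2 + 12q + 11)).
At (-1, -2): H = diag(-18, -8).
Both eigenvalues are negative, so H is negative definite: a local maximum.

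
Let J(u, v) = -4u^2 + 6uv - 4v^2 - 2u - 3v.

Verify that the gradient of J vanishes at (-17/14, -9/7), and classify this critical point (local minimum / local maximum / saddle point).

∇J = (-8u + 6v - 2, 6u - 8v - 3); substituting (-17/14, -9/7) gives ∇J = (0, 0), so (-17/14, -9/7) is indeed a critical point.
The Hessian of J is constant: H = [[-8, 6], [6, -8]].
det(H) = (-8)·(-8) − 6² = 28.
det(H) > 0 and tr(H) = -16 < 0, so H is negative definite and the point is a local maximum.

local maximum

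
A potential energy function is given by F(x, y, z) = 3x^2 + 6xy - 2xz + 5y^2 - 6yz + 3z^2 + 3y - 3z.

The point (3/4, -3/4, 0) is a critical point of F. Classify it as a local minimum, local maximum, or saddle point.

The Hessian is constant: H = [[6, 6, -2], [6, 10, -6], [-2, -6, 6]].
Leading principal minors: Δ₁ = 6, Δ₂ = 24, Δ₃ = 32.
All leading minors are positive, so H is positive definite: a local minimum.

local minimum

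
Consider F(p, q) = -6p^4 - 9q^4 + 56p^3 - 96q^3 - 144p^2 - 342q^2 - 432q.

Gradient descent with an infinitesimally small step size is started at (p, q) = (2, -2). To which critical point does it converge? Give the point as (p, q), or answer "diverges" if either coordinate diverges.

(3, -3)

F is separable, so gradient descent decouples: p follows -∂F/∂p, q follows -∂F/∂q.
∂F/∂p = -24p(p - 4)(p - 3); at p=2 this is -96, so p increases.
∂F/∂q = -36(q + 1)(q + 3)(q + 4); at q=-2 this is 72, so q decreases.
p converges to its nearest critical value 3 (a local min of the p-part); q converges to -3. The iterate converges to (3, -3).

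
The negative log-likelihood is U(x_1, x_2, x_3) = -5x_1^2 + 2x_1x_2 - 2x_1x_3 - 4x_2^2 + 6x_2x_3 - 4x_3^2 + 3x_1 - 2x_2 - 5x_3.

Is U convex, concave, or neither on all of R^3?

concave

U is quadratic, so its Hessian is the constant matrix H = [[-10, 2, -2], [2, -8, 6], [-2, 6, -8]].
Leading principal minors: -10, 76, -264.
Signs alternate −, +, − ⇒ H ≺ 0 ⇒ concave.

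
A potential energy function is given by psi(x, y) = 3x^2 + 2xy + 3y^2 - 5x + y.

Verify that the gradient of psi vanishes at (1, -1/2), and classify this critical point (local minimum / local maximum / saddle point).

∇psi = (6x + 2y - 5, 2x + 6y + 1); substituting (1, -1/2) gives ∇psi = (0, 0), so (1, -1/2) is indeed a critical point.
The Hessian of psi is constant: H = [[6, 2], [2, 6]].
det(H) = 6·6 − 2² = 32.
det(H) > 0 and tr(H) = 12 > 0, so H is positive definite and the point is a local minimum.

local minimum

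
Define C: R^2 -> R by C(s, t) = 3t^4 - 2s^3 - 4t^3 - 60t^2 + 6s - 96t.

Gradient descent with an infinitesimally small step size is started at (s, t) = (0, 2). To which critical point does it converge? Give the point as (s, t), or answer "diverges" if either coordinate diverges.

(-1, 4)

C is separable, so gradient descent decouples: s follows -∂C/∂s, t follows -∂C/∂t.
∂C/∂s = -6(s - 1)(s + 1); at s=0 this is 6, so s decreases.
∂C/∂t = 12(t - 4)(t + 1)(t + 2); at t=2 this is -288, so t increases.
s converges to its nearest critical value -1 (a local min of the s-part); t converges to 4. The iterate converges to (-1, 4).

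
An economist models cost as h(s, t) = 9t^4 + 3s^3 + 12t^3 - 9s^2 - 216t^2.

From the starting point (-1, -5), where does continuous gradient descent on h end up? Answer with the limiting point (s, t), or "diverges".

h is separable, so gradient descent decouples: s follows -∂h/∂s, t follows -∂h/∂t.
∂h/∂s = 9s(s - 2); at s=-1 this is 27, so s decreases.
∂h/∂t = 36t(t - 3)(t + 4); at t=-5 this is -1440, so t increases.
The s-coordinate has no critical point in that direction and runs off to infinity.

diverges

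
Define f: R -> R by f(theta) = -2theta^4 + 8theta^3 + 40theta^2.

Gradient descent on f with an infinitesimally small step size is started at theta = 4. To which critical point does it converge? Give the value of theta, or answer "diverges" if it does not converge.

0

f'(theta) = -8theta(theta - 5)(theta + 2), so f'(4) = 192.
Gradient descent moves in the -f' direction, i.e. theta is decreasing.
The nearest critical point in that direction is theta = 0, where f'' = 80 > 0 (a local minimum). The iterate converges there.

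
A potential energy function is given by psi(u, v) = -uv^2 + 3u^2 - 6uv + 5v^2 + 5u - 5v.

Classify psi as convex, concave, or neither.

neither

The term -uv^2 is cubic, so the Hessian is not constant.
∂²psi/∂v² = -2u + 10, which takes both signs as u varies (negative for sufficiently large u). A diagonal entry of the Hessian changing sign means the Hessian is neither positive- nor negative-semidefinite on all of R^2.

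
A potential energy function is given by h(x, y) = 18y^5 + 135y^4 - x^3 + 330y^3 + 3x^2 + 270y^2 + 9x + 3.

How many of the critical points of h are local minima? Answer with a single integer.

2

h separates as a function of x plus a function of y, so ∇h=0 decouples.
∂h/∂x = -3(x - 3)(x + 1) = 0 at x ∈ {-1, 3}; ∂h/∂y = 90y(y + 1)(y + 2)(y + 3) = 0 at y ∈ {-3, -2, -1, 0}.
The Hessian is diagonal: diag(h_xx, h_yy). Second derivatives: h_xx(-1)=12, h_xx(3)=-12; h_yy(-3)=-540, h_yy(-2)=180, h_yy(-1)=-180, h_yy(0)=540.
Local minima occur where both diagonal entries positive: (-1, -2), (-1, 0). Count: 2.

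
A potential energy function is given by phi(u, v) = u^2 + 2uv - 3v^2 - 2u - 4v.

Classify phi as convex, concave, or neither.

phi is quadratic, so its Hessian is the constant matrix H = [[2, 2], [2, -6]].
det(H) = -16, tr(H) = -4.
det(H) < 0, so H is indefinite: neither convex nor concave.

neither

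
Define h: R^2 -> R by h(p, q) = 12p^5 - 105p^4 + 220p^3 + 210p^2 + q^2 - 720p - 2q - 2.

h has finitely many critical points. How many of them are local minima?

h separates as a function of p plus a function of q, so ∇h=0 decouples.
∂h/∂p = 60(p - 4)(p - 3)(p - 1)(p + 1) = 0 at p ∈ {-1, 1, 3, 4}; ∂h/∂q = 2(q - 1) = 0 at q ∈ {1}.
The Hessian is diagonal: diag(h_pp, h_qq). Second derivatives: h_pp(-1)=-2400, h_pp(1)=720, h_pp(3)=-480, h_pp(4)=900; h_qq(1)=2.
Local minima occur where both diagonal entries positive: (1, 1), (4, 1). Count: 2.

2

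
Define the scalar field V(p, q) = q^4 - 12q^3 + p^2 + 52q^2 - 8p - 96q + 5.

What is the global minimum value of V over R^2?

V(p,q) separates as A(p) + B(q) + 5, so its minimum is min A + min B + 5.
A'(p) = 2p - 8 vanishes at p ∈ {4}; B'(q) = 4(q - 4)(q - 3)(q - 2) vanishes at q ∈ {2, 3, 4}.
Local minima of A (where A''>0): A(4)=-16. Local minima of B: B(2)=-64, B(4)=-64.
So the global minimum of V is A(4) + B(2) + 5 = -16 − 64 + 5 = -75, attained at (4, 2).

-75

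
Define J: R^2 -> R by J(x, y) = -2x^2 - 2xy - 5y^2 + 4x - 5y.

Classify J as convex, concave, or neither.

J is quadratic, so its Hessian is the constant matrix H = [[-4, -2], [-2, -10]].
det(H) = 36, tr(H) = -14.
det(H) > 0 and tr(H) < 0, so H is negative definite everywhere: concave.

concave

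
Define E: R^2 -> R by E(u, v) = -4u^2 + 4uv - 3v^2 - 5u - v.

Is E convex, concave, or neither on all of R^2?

E is quadratic, so its Hessian is the constant matrix H = [[-8, 4], [4, -6]].
det(H) = 32, tr(H) = -14.
det(H) > 0 and tr(H) < 0, so H is negative definite everywhere: concave.

concave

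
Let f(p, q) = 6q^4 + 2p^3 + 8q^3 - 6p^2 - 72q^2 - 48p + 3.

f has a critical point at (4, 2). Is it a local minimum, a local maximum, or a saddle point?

The mixed partial ∂²f/∂p∂q is 0, so the Hessian at any point is diag(f_pp, f_qq) = diag(12(p - 1), 24(3q^2 + 2q - 6)).
At (4, 2): H = diag(36, 240).
Both eigenvalues are positive, so H is positive definite: a local minimum.

local minimum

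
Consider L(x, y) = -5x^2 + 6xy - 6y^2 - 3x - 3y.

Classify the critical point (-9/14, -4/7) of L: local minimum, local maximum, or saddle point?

The Hessian of L is constant: H = [[-10, 6], [6, -12]].
det(H) = (-10)·(-12) − 6² = 84.
det(H) > 0 and tr(H) = -22 < 0, so H is negative definite and the point is a local maximum.

local maximum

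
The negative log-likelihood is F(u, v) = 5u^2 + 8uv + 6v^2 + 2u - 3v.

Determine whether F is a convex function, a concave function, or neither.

convex

F is quadratic, so its Hessian is the constant matrix H = [[10, 8], [8, 12]].
det(H) = 56, tr(H) = 22.
det(H) > 0 and tr(H) > 0, so H is positive definite everywhere: convex.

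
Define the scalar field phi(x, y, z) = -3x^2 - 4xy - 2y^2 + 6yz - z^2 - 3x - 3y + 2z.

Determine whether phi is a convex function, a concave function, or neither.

phi is quadratic, so its Hessian is the constant matrix H = [[-6, -4, 0], [-4, -4, 6], [0, 6, -2]].
Leading principal minors: -6, 8, 200.
Neither pattern holds ⇒ H is indefinite ⇒ neither convex nor concave.

neither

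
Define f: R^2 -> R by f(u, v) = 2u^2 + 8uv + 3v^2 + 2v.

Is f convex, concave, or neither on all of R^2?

f is quadratic, so its Hessian is the constant matrix H = [[4, 8], [8, 6]].
det(H) = -40, tr(H) = 10.
det(H) < 0, so H is indefinite: neither convex nor concave.

neither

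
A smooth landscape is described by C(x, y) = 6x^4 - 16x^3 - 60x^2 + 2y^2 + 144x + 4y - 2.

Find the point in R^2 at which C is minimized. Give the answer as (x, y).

(-2, -1)

C(x,y) separates as P(x) + Q(y) − 2, so its minimum is min P + min Q − 2.
P'(x) = 24(x - 3)(x - 1)(x + 2) vanishes at x ∈ {-2, 1, 3}; Q'(y) = 4y + 4 vanishes at y ∈ {-1}.
Local minima of P (where P''>0): P(-2)=-304, P(3)=-54. Local minima of Q: Q(-1)=-2.
So the global minimum of C is P(-2) + Q(-1) − 2 = -304 − 2 − 2 = -308, attained at (-2, -1).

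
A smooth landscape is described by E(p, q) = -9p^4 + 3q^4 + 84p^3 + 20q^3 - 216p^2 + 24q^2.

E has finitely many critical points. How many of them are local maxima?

E separates as a function of p plus a function of q, so ∇E=0 decouples.
∂E/∂p = -36p(p - 4)(p - 3) = 0 at p ∈ {0, 3, 4}; ∂E/∂q = 12q(q + 1)(q + 4) = 0 at q ∈ {-4, -1, 0}.
The Hessian is diagonal: diag(E_pp, E_qq). Second derivatives: E_pp(0)=-432, E_pp(3)=108, E_pp(4)=-144; E_qq(-4)=144, E_qq(-1)=-36, E_qq(0)=48.
Local maxima occur where both diagonal entries negative: (0, -1), (4, -1). Count: 2.

2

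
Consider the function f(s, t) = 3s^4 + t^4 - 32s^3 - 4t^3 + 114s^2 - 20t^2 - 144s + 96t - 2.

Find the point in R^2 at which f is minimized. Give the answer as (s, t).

(1, -3)

f(s,t) separates as P(s) + Q(t) − 2, so its minimum is min P + min Q − 2.
P'(s) = 12(s - 4)(s - 3)(s - 1) vanishes at s ∈ {1, 3, 4}; Q'(t) = 4(t - 4)(t - 2)(t + 3) vanishes at t ∈ {-3, 2, 4}.
Local minima of P (where P''>0): P(1)=-59, P(4)=-32. Local minima of Q: Q(-3)=-279, Q(4)=64.
So the global minimum of f is P(1) + Q(-3) − 2 = -59 − 279 − 2 = -340, attained at (1, -3).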